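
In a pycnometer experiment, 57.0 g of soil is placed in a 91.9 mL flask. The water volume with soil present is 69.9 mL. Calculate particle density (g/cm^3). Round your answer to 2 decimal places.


Step 1: Volume of solids = flask volume - water volume with soil
Step 2: V_solids = 91.9 - 69.9 = 22.0 mL
Step 3: Particle density = mass / V_solids = 57.0 / 22.0 = 2.59 g/cm^3

2.59


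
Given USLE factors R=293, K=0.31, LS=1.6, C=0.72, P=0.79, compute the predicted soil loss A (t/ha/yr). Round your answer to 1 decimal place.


Step 1: A = R * K * LS * C * P
Step 2: R * K = 293 * 0.31 = 90.83
Step 3: (R*K) * LS = 90.83 * 1.6 = 145.328
Step 4: * C * P = 145.328 * 0.72 * 0.79 = 82.7
Step 5: A = 82.7 t/(ha*yr)

82.7


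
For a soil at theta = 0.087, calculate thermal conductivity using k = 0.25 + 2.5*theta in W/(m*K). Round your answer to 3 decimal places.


Step 1: k = 0.25 + 2.5 * theta
Step 2: k = 0.25 + 2.5 * 0.087
Step 3: k = 0.25 + 0.218
Step 4: k = 0.468 W/(m*K)

0.468


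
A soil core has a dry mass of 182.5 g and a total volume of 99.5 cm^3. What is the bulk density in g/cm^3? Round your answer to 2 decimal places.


Step 1: Identify the formula: BD = dry mass / volume
Step 2: Substitute values: BD = 182.5 / 99.5
Step 3: BD = 1.83 g/cm^3

1.83


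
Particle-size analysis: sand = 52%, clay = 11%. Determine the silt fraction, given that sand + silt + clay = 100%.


Step 1: sand + silt + clay = 100%
Step 2: silt = 100 - sand - clay
Step 3: silt = 100 - 52 - 11
Step 4: silt = 37%

37


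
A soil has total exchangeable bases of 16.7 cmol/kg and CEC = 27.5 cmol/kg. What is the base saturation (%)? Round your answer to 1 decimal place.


Step 1: BS = 100 * (sum of bases) / CEC
Step 2: BS = 100 * 16.7 / 27.5
Step 3: BS = 60.7%

60.7


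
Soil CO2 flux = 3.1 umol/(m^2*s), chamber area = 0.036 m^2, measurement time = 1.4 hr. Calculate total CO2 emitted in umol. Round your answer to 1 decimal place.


Step 1: Convert time to seconds: 1.4 hr * 3600 = 5040.0 s
Step 2: Total = flux * area * time_s
Step 3: Total = 3.1 * 0.036 * 5040.0
Step 4: Total = 562.5 umol

562.5


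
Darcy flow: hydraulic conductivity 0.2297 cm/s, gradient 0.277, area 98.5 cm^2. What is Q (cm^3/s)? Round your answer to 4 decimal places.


Step 1: Apply Darcy's law: Q = K * i * A
Step 2: Q = 0.2297 * 0.277 * 98.5
Step 3: Q = 6.2672 cm^3/s

6.2672


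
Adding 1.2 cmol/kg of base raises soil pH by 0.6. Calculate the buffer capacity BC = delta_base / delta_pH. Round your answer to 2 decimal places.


Step 1: BC = change in base / change in pH
Step 2: BC = 1.2 / 0.6
Step 3: BC = 2.0 cmol/(kg*pH unit)

2.0


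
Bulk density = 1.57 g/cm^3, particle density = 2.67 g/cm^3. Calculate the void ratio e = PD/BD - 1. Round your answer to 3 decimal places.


Step 1: e = PD / BD - 1
Step 2: e = 2.67 / 1.57 - 1
Step 3: e = 1.70064 - 1
Step 4: e = 0.701

0.701


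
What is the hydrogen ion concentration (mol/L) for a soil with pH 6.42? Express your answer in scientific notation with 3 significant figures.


Step 1: [H+] = 10^(-pH)
Step 2: [H+] = 10^(-6.42)
Step 3: [H+] = 3.80e-07 mol/L

3.80e-07


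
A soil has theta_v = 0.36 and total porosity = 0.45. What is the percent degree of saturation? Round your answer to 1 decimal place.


Step 1: S = 100 * theta_v / n
Step 2: S = 100 * 0.36 / 0.45
Step 3: S = 80.0%

80.0


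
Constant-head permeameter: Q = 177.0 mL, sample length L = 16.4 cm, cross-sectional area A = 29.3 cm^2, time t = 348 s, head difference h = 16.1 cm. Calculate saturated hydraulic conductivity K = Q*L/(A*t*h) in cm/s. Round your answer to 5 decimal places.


Step 1: K = Q * L / (A * t * h)
Step 2: Numerator = 177.0 * 16.4 = 2902.8
Step 3: Denominator = 29.3 * 348 * 16.1 = 164162.04
Step 4: K = 2902.8 / 164162.04 = 0.01768 cm/s

0.01768


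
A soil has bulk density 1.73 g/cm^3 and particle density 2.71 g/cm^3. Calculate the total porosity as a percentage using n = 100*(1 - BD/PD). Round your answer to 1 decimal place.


Step 1: Formula: n = 100 * (1 - BD / PD)
Step 2: n = 100 * (1 - 1.73 / 2.71)
Step 3: n = 100 * (1 - 0.63838)
Step 4: n = 36.2%

36.2


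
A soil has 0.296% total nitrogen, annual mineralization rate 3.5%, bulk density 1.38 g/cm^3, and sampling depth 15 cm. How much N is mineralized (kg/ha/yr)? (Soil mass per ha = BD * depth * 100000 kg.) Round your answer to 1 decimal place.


Step 1: Soil mass per ha = BD * depth * 100000 = 1.38 * 15 * 100000 = 2070000 kg
Step 2: Total N pool = soil mass * N%/100 = 2070000 * 0.296/100 = 6127.2 kg/ha
Step 3: N mineralized = N pool * rate%/100 = 6127.2 * 3.5/100 = 214.5 kg/ha/yr

214.5


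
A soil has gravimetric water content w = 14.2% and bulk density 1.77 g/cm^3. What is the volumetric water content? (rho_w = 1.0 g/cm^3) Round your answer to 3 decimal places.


Step 1: theta = (w / 100) * BD / rho_w
Step 2: theta = (14.2 / 100) * 1.77 / 1.0
Step 3: theta = 0.142 * 1.77
Step 4: theta = 0.251

0.251


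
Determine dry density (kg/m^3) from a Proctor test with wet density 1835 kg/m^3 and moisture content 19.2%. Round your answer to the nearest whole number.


Step 1: Dry density = wet density / (1 + w/100)
Step 2: Dry density = 1835 / (1 + 19.2/100)
Step 3: Dry density = 1835 / 1.192
Step 4: Dry density = 1539 kg/m^3

1539


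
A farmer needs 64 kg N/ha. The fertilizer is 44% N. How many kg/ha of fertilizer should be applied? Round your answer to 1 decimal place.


Step 1: Fertilizer rate = target N / (N content / 100)
Step 2: Rate = 64 / (44 / 100)
Step 3: Rate = 64 / 0.44
Step 4: Rate = 145.5 kg/ha

145.5


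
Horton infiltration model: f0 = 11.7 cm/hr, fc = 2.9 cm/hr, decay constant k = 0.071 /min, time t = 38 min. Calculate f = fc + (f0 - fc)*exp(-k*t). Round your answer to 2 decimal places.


Step 1: f = fc + (f0 - fc) * exp(-k * t)
Step 2: exp(-0.071 * 38) = 0.06734
Step 3: f = 2.9 + (11.7 - 2.9) * 0.06734
Step 4: f = 2.9 + 8.8 * 0.06734
Step 5: f = 3.49 cm/hr

3.49


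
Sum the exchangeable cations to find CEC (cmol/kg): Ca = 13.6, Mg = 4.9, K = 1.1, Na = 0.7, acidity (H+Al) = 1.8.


Step 1: CEC = Ca + Mg + K + Na + (H+Al)
Step 2: CEC = 13.6 + 4.9 + 1.1 + 0.7 + 1.8
Step 3: CEC = 22.1 cmol/kg

22.1


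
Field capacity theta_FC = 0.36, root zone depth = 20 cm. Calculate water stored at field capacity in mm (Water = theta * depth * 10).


Step 1: Water (mm) = theta_FC * depth (cm) * 10
Step 2: Water = 0.36 * 20 * 10
Step 3: Water = 72.0 mm

72.0


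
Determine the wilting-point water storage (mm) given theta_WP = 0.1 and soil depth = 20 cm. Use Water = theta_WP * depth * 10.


Step 1: Water (mm) = theta_WP * depth * 10
Step 2: Water = 0.1 * 20 * 10
Step 3: Water = 20.0 mm

20.0


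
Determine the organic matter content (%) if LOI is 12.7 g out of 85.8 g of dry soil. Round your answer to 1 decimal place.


Step 1: OM% = 100 * LOI / sample mass
Step 2: OM = 100 * 12.7 / 85.8
Step 3: OM = 14.8%

14.8


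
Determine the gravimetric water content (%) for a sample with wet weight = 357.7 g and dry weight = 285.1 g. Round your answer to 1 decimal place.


Step 1: Water mass = wet - dry = 357.7 - 285.1 = 72.6 g
Step 2: w = 100 * water mass / dry mass
Step 3: w = 100 * 72.6 / 285.1 = 25.5%

25.5


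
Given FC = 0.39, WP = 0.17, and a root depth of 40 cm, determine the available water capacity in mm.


Step 1: Available water = (FC - WP) * depth * 10
Step 2: AW = (0.39 - 0.17) * 40 * 10
Step 3: AW = 0.22 * 40 * 10
Step 4: AW = 88.0 mm

88.0


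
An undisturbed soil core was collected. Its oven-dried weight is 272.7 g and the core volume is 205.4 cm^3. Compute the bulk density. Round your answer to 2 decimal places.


Step 1: Identify the formula: BD = dry mass / volume
Step 2: Substitute values: BD = 272.7 / 205.4
Step 3: BD = 1.33 g/cm^3

1.33


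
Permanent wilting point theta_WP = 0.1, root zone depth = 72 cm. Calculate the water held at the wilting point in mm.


Step 1: Water (mm) = theta_WP * depth * 10
Step 2: Water = 0.1 * 72 * 10
Step 3: Water = 72.0 mm

72.0


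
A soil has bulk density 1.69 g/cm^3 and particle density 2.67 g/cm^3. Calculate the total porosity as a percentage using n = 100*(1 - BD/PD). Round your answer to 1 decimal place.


Step 1: Formula: n = 100 * (1 - BD / PD)
Step 2: n = 100 * (1 - 1.69 / 2.67)
Step 3: n = 100 * (1 - 0.63296)
Step 4: n = 36.7%

36.7


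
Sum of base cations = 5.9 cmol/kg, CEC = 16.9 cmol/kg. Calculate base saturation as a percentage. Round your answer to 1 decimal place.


Step 1: BS = 100 * (sum of bases) / CEC
Step 2: BS = 100 * 5.9 / 16.9
Step 3: BS = 34.9%

34.9


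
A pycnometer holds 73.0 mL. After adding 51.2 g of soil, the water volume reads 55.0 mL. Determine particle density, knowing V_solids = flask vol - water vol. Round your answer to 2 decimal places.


Step 1: Volume of solids = flask volume - water volume with soil
Step 2: V_solids = 73.0 - 55.0 = 18.0 mL
Step 3: Particle density = mass / V_solids = 51.2 / 18.0 = 2.84 g/cm^3

2.84


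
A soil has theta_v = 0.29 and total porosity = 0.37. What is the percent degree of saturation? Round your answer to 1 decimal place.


Step 1: S = 100 * theta_v / n
Step 2: S = 100 * 0.29 / 0.37
Step 3: S = 78.4%

78.4


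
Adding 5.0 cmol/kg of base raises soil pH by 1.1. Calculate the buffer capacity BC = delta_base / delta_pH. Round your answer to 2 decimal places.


Step 1: BC = change in base / change in pH
Step 2: BC = 5.0 / 1.1
Step 3: BC = 4.55 cmol/(kg*pH unit)

4.55


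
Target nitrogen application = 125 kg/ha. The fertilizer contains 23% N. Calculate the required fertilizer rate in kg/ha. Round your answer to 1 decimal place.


Step 1: Fertilizer rate = target N / (N content / 100)
Step 2: Rate = 125 / (23 / 100)
Step 3: Rate = 125 / 0.23
Step 4: Rate = 543.5 kg/ha

543.5


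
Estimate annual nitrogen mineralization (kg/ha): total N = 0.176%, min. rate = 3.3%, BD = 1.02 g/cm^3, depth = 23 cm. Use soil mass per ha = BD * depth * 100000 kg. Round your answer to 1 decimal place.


Step 1: Soil mass per ha = BD * depth * 100000 = 1.02 * 23 * 100000 = 2346000 kg
Step 2: Total N pool = soil mass * N%/100 = 2346000 * 0.176/100 = 4128.96 kg/ha
Step 3: N mineralized = N pool * rate%/100 = 4128.96 * 3.3/100 = 136.3 kg/ha/yr

136.3


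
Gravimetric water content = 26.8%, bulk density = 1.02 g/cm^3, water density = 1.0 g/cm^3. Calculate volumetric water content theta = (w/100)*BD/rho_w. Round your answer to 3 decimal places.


Step 1: theta = (w / 100) * BD / rho_w
Step 2: theta = (26.8 / 100) * 1.02 / 1.0
Step 3: theta = 0.268 * 1.02
Step 4: theta = 0.273

0.273


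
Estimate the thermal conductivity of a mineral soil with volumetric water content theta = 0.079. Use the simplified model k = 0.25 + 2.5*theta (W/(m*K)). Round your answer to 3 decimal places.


Step 1: k = 0.25 + 2.5 * theta
Step 2: k = 0.25 + 2.5 * 0.079
Step 3: k = 0.25 + 0.198
Step 4: k = 0.448 W/(m*K)

0.448


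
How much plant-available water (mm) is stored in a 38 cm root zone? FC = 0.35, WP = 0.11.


Step 1: Available water = (FC - WP) * depth * 10
Step 2: AW = (0.35 - 0.11) * 38 * 10
Step 3: AW = 0.24 * 38 * 10
Step 4: AW = 91.2 mm

91.2


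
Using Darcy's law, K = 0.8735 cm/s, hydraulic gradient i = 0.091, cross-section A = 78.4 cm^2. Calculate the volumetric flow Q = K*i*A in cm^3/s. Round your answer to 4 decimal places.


Step 1: Apply Darcy's law: Q = K * i * A
Step 2: Q = 0.8735 * 0.091 * 78.4
Step 3: Q = 6.2319 cm^3/s

6.2319


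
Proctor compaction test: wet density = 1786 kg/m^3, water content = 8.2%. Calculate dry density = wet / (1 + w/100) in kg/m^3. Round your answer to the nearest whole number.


Step 1: Dry density = wet density / (1 + w/100)
Step 2: Dry density = 1786 / (1 + 8.2/100)
Step 3: Dry density = 1786 / 1.082
Step 4: Dry density = 1651 kg/m^3

1651


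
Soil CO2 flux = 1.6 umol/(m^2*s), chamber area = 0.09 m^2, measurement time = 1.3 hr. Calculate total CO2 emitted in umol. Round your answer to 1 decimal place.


Step 1: Convert time to seconds: 1.3 hr * 3600 = 4680.0 s
Step 2: Total = flux * area * time_s
Step 3: Total = 1.6 * 0.09 * 4680.0
Step 4: Total = 673.9 umol

673.9


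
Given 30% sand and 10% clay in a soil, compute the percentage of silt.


Step 1: sand + silt + clay = 100%
Step 2: silt = 100 - sand - clay
Step 3: silt = 100 - 30 - 10
Step 4: silt = 60%

60


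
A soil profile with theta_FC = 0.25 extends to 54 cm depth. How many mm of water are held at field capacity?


Step 1: Water (mm) = theta_FC * depth (cm) * 10
Step 2: Water = 0.25 * 54 * 10
Step 3: Water = 135.0 mm

135.0


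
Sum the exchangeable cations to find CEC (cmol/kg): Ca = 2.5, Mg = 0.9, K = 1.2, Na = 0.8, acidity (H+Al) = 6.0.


Step 1: CEC = Ca + Mg + K + Na + (H+Al)
Step 2: CEC = 2.5 + 0.9 + 1.2 + 0.8 + 6.0
Step 3: CEC = 11.4 cmol/kg

11.4


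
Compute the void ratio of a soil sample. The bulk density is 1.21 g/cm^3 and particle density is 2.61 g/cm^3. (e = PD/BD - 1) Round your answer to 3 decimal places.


Step 1: e = PD / BD - 1
Step 2: e = 2.61 / 1.21 - 1
Step 3: e = 2.15702 - 1
Step 4: e = 1.157

1.157


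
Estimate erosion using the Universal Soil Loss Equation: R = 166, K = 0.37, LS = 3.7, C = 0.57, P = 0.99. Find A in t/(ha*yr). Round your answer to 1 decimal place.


Step 1: A = R * K * LS * C * P
Step 2: R * K = 166 * 0.37 = 61.42
Step 3: (R*K) * LS = 61.42 * 3.7 = 227.254
Step 4: * C * P = 227.254 * 0.57 * 0.99 = 128.2
Step 5: A = 128.2 t/(ha*yr)

128.2


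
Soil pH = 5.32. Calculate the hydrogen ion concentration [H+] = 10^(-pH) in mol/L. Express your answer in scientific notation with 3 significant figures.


Step 1: [H+] = 10^(-pH)
Step 2: [H+] = 10^(-5.32)
Step 3: [H+] = 4.79e-06 mol/L

4.79e-06


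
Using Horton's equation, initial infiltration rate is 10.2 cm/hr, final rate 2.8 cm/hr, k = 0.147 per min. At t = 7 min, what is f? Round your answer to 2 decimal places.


Step 1: f = fc + (f0 - fc) * exp(-k * t)
Step 2: exp(-0.147 * 7) = 0.357364
Step 3: f = 2.8 + (10.2 - 2.8) * 0.357364
Step 4: f = 2.8 + 7.4 * 0.357364
Step 5: f = 5.44 cm/hr

5.44


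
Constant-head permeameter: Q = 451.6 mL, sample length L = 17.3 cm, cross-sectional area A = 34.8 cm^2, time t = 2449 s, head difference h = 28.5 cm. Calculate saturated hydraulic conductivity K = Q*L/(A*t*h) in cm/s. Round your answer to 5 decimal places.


Step 1: K = Q * L / (A * t * h)
Step 2: Numerator = 451.6 * 17.3 = 7812.68
Step 3: Denominator = 34.8 * 2449 * 28.5 = 2428918.2
Step 4: K = 7812.68 / 2428918.2 = 0.00322 cm/s

0.00322


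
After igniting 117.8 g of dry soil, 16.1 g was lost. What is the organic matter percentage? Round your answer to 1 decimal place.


Step 1: OM% = 100 * LOI / sample mass
Step 2: OM = 100 * 16.1 / 117.8
Step 3: OM = 13.7%

13.7


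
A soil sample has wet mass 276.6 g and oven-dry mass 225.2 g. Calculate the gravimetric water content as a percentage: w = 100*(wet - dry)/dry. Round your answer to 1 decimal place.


Step 1: Water mass = wet - dry = 276.6 - 225.2 = 51.4 g
Step 2: w = 100 * water mass / dry mass
Step 3: w = 100 * 51.4 / 225.2 = 22.8%

22.8


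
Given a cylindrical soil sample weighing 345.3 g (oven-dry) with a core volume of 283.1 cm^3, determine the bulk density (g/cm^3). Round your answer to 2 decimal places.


Step 1: Identify the formula: BD = dry mass / volume
Step 2: Substitute values: BD = 345.3 / 283.1
Step 3: BD = 1.22 g/cm^3

1.22


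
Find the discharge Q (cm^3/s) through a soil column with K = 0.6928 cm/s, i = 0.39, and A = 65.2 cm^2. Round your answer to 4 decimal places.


Step 1: Apply Darcy's law: Q = K * i * A
Step 2: Q = 0.6928 * 0.39 * 65.2
Step 3: Q = 17.6165 cm^3/s

17.6165


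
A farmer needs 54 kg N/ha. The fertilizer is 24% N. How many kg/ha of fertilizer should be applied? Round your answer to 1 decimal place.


Step 1: Fertilizer rate = target N / (N content / 100)
Step 2: Rate = 54 / (24 / 100)
Step 3: Rate = 54 / 0.24
Step 4: Rate = 225.0 kg/ha

225.0


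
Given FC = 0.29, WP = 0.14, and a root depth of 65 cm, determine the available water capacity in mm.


Step 1: Available water = (FC - WP) * depth * 10
Step 2: AW = (0.29 - 0.14) * 65 * 10
Step 3: AW = 0.15 * 65 * 10
Step 4: AW = 97.5 mm

97.5


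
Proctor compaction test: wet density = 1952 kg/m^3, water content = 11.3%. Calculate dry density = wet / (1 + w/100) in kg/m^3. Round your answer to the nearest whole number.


Step 1: Dry density = wet density / (1 + w/100)
Step 2: Dry density = 1952 / (1 + 11.3/100)
Step 3: Dry density = 1952 / 1.113
Step 4: Dry density = 1754 kg/m^3

1754


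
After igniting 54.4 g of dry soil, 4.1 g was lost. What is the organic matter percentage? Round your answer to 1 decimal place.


Step 1: OM% = 100 * LOI / sample mass
Step 2: OM = 100 * 4.1 / 54.4
Step 3: OM = 7.5%

7.5


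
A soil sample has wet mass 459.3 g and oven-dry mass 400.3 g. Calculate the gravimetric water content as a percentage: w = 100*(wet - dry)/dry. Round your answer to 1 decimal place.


Step 1: Water mass = wet - dry = 459.3 - 400.3 = 59.0 g
Step 2: w = 100 * water mass / dry mass
Step 3: w = 100 * 59.0 / 400.3 = 14.7%

14.7


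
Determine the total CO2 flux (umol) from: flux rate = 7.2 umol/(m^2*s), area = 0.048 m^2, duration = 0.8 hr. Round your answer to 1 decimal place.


Step 1: Convert time to seconds: 0.8 hr * 3600 = 2880.0 s
Step 2: Total = flux * area * time_s
Step 3: Total = 7.2 * 0.048 * 2880.0
Step 4: Total = 995.3 umol

995.3


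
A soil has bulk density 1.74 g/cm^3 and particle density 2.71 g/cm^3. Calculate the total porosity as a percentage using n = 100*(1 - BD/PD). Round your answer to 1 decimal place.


Step 1: Formula: n = 100 * (1 - BD / PD)
Step 2: n = 100 * (1 - 1.74 / 2.71)
Step 3: n = 100 * (1 - 0.64207)
Step 4: n = 35.8%

35.8


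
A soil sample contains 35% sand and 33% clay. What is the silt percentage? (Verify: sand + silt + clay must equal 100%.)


Step 1: sand + silt + clay = 100%
Step 2: silt = 100 - sand - clay
Step 3: silt = 100 - 35 - 33
Step 4: silt = 32%

32


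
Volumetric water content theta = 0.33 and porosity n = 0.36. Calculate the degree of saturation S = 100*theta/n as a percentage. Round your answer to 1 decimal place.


Step 1: S = 100 * theta_v / n
Step 2: S = 100 * 0.33 / 0.36
Step 3: S = 91.7%

91.7


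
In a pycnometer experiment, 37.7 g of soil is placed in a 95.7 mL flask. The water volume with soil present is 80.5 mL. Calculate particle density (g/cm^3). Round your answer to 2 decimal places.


Step 1: Volume of solids = flask volume - water volume with soil
Step 2: V_solids = 95.7 - 80.5 = 15.2 mL
Step 3: Particle density = mass / V_solids = 37.7 / 15.2 = 2.48 g/cm^3

2.48


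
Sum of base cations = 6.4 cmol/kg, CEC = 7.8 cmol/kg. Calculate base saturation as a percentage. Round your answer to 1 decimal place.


Step 1: BS = 100 * (sum of bases) / CEC
Step 2: BS = 100 * 6.4 / 7.8
Step 3: BS = 82.1%

82.1


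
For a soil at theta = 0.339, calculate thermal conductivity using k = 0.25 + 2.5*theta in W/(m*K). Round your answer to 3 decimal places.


Step 1: k = 0.25 + 2.5 * theta
Step 2: k = 0.25 + 2.5 * 0.339
Step 3: k = 0.25 + 0.848
Step 4: k = 1.098 W/(m*K)

1.098


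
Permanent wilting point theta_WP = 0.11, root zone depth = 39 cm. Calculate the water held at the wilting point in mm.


Step 1: Water (mm) = theta_WP * depth * 10
Step 2: Water = 0.11 * 39 * 10
Step 3: Water = 42.9 mm

42.9


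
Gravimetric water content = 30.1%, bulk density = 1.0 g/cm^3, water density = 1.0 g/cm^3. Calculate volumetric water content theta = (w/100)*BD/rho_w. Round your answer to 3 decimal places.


Step 1: theta = (w / 100) * BD / rho_w
Step 2: theta = (30.1 / 100) * 1.0 / 1.0
Step 3: theta = 0.301 * 1.0
Step 4: theta = 0.301

0.301


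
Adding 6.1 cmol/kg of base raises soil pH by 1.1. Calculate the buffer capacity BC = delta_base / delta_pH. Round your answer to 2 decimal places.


Step 1: BC = change in base / change in pH
Step 2: BC = 6.1 / 1.1
Step 3: BC = 5.55 cmol/(kg*pH unit)

5.55


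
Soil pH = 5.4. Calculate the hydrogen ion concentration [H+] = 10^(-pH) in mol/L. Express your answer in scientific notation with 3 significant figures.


Step 1: [H+] = 10^(-pH)
Step 2: [H+] = 10^(-5.4)
Step 3: [H+] = 3.98e-06 mol/L

3.98e-06


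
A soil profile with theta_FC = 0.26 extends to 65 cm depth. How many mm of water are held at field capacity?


Step 1: Water (mm) = theta_FC * depth (cm) * 10
Step 2: Water = 0.26 * 65 * 10
Step 3: Water = 169.0 mm

169.0


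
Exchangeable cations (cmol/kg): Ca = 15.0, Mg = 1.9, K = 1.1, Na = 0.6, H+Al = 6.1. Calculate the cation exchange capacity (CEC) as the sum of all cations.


Step 1: CEC = Ca + Mg + K + Na + (H+Al)
Step 2: CEC = 15.0 + 1.9 + 1.1 + 0.6 + 6.1
Step 3: CEC = 24.7 cmol/kg

24.7


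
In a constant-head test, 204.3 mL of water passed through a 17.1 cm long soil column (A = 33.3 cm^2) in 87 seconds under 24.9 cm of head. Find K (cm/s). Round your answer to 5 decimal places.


Step 1: K = Q * L / (A * t * h)
Step 2: Numerator = 204.3 * 17.1 = 3493.53
Step 3: Denominator = 33.3 * 87 * 24.9 = 72137.79
Step 4: K = 3493.53 / 72137.79 = 0.04843 cm/s

0.04843


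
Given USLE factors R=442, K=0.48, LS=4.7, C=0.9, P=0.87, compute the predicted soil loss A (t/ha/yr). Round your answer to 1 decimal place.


Step 1: A = R * K * LS * C * P
Step 2: R * K = 442 * 0.48 = 212.16
Step 3: (R*K) * LS = 212.16 * 4.7 = 997.152
Step 4: * C * P = 997.152 * 0.9 * 0.87 = 780.8
Step 5: A = 780.8 t/(ha*yr)

780.8


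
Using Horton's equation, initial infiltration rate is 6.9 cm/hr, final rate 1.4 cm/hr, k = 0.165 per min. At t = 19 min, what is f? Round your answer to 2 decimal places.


Step 1: f = fc + (f0 - fc) * exp(-k * t)
Step 2: exp(-0.165 * 19) = 0.0435
Step 3: f = 1.4 + (6.9 - 1.4) * 0.0435
Step 4: f = 1.4 + 5.5 * 0.0435
Step 5: f = 1.64 cm/hr

1.64


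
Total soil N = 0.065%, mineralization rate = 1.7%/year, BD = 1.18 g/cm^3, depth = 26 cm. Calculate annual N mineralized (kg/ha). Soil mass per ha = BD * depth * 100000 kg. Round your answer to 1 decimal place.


Step 1: Soil mass per ha = BD * depth * 100000 = 1.18 * 26 * 100000 = 3068000 kg
Step 2: Total N pool = soil mass * N%/100 = 3068000 * 0.065/100 = 1994.2 kg/ha
Step 3: N mineralized = N pool * rate%/100 = 1994.2 * 1.7/100 = 33.9 kg/ha/yr

33.9


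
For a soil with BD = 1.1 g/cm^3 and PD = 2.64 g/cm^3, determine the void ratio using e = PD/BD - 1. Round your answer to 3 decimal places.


Step 1: e = PD / BD - 1
Step 2: e = 2.64 / 1.1 - 1
Step 3: e = 2.4 - 1
Step 4: e = 1.4

1.4


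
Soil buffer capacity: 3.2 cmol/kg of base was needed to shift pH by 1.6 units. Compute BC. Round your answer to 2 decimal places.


Step 1: BC = change in base / change in pH
Step 2: BC = 3.2 / 1.6
Step 3: BC = 2.0 cmol/(kg*pH unit)

2.0


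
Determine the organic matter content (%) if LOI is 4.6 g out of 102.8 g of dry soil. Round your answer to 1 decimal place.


Step 1: OM% = 100 * LOI / sample mass
Step 2: OM = 100 * 4.6 / 102.8
Step 3: OM = 4.5%

4.5


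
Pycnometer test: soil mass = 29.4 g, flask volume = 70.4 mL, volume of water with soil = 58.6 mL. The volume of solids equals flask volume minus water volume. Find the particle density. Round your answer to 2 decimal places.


Step 1: Volume of solids = flask volume - water volume with soil
Step 2: V_solids = 70.4 - 58.6 = 11.8 mL
Step 3: Particle density = mass / V_solids = 29.4 / 11.8 = 2.49 g/cm^3

2.49


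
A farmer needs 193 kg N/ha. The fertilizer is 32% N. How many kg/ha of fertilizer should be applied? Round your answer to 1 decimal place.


Step 1: Fertilizer rate = target N / (N content / 100)
Step 2: Rate = 193 / (32 / 100)
Step 3: Rate = 193 / 0.32
Step 4: Rate = 603.1 kg/ha

603.1


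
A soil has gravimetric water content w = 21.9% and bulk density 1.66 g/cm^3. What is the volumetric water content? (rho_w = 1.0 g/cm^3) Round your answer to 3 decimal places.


Step 1: theta = (w / 100) * BD / rho_w
Step 2: theta = (21.9 / 100) * 1.66 / 1.0
Step 3: theta = 0.219 * 1.66
Step 4: theta = 0.364

0.364


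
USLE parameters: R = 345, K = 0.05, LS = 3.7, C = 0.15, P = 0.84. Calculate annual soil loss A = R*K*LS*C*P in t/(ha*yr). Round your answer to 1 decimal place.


Step 1: A = R * K * LS * C * P
Step 2: R * K = 345 * 0.05 = 17.25
Step 3: (R*K) * LS = 17.25 * 3.7 = 63.825
Step 4: * C * P = 63.825 * 0.15 * 0.84 = 8.0
Step 5: A = 8.0 t/(ha*yr)

8.0


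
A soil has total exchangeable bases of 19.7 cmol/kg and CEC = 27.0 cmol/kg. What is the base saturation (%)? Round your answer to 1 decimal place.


Step 1: BS = 100 * (sum of bases) / CEC
Step 2: BS = 100 * 19.7 / 27.0
Step 3: BS = 73.0%

73.0


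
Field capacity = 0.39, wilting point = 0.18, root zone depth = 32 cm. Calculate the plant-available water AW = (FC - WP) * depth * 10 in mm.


Step 1: Available water = (FC - WP) * depth * 10
Step 2: AW = (0.39 - 0.18) * 32 * 10
Step 3: AW = 0.21 * 32 * 10
Step 4: AW = 67.2 mm

67.2


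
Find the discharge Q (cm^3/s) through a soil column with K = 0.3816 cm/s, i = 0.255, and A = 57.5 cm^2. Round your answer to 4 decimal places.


Step 1: Apply Darcy's law: Q = K * i * A
Step 2: Q = 0.3816 * 0.255 * 57.5
Step 3: Q = 5.5952 cm^3/s

5.5952


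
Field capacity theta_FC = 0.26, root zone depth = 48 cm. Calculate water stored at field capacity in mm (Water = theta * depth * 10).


Step 1: Water (mm) = theta_FC * depth (cm) * 10
Step 2: Water = 0.26 * 48 * 10
Step 3: Water = 124.8 mm

124.8


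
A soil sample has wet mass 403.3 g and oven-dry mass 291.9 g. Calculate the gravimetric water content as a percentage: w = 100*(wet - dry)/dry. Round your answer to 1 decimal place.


Step 1: Water mass = wet - dry = 403.3 - 291.9 = 111.4 g
Step 2: w = 100 * water mass / dry mass
Step 3: w = 100 * 111.4 / 291.9 = 38.2%

38.2


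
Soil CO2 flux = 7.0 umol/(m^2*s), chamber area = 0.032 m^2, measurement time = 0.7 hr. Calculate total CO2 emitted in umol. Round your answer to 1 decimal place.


Step 1: Convert time to seconds: 0.7 hr * 3600 = 2520.0 s
Step 2: Total = flux * area * time_s
Step 3: Total = 7.0 * 0.032 * 2520.0
Step 4: Total = 564.5 umol

564.5


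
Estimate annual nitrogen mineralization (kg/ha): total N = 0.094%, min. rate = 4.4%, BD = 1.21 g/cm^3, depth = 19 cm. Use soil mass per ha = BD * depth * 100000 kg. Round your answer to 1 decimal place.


Step 1: Soil mass per ha = BD * depth * 100000 = 1.21 * 19 * 100000 = 2299000 kg
Step 2: Total N pool = soil mass * N%/100 = 2299000 * 0.094/100 = 2161.06 kg/ha
Step 3: N mineralized = N pool * rate%/100 = 2161.06 * 4.4/100 = 95.1 kg/ha/yr

95.1


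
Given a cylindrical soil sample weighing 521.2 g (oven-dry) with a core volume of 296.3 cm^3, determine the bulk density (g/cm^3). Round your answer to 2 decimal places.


Step 1: Identify the formula: BD = dry mass / volume
Step 2: Substitute values: BD = 521.2 / 296.3
Step 3: BD = 1.76 g/cm^3

1.76


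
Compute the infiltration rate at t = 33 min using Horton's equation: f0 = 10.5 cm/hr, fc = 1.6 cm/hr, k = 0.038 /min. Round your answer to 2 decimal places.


Step 1: f = fc + (f0 - fc) * exp(-k * t)
Step 2: exp(-0.038 * 33) = 0.285361
Step 3: f = 1.6 + (10.5 - 1.6) * 0.285361
Step 4: f = 1.6 + 8.9 * 0.285361
Step 5: f = 4.14 cm/hr

4.14


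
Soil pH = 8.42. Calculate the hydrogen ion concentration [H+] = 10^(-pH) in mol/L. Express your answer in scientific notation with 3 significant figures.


Step 1: [H+] = 10^(-pH)
Step 2: [H+] = 10^(-8.42)
Step 3: [H+] = 3.80e-09 mol/L

3.80e-09


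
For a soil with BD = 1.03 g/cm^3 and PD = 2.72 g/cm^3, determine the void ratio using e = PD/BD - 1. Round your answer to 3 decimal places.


Step 1: e = PD / BD - 1
Step 2: e = 2.72 / 1.03 - 1
Step 3: e = 2.64078 - 1
Step 4: e = 1.641

1.641


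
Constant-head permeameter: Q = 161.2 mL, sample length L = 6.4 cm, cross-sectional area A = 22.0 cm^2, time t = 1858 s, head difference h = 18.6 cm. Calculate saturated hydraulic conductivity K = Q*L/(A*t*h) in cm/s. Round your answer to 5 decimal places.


Step 1: K = Q * L / (A * t * h)
Step 2: Numerator = 161.2 * 6.4 = 1031.68
Step 3: Denominator = 22.0 * 1858 * 18.6 = 760293.6
Step 4: K = 1031.68 / 760293.6 = 0.00136 cm/s

0.00136


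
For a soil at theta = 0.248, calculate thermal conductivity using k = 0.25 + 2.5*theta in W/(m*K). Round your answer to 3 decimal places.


Step 1: k = 0.25 + 2.5 * theta
Step 2: k = 0.25 + 2.5 * 0.248
Step 3: k = 0.25 + 0.62
Step 4: k = 0.87 W/(m*K)

0.87


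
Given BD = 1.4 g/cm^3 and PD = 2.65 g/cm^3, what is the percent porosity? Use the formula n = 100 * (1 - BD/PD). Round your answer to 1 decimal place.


Step 1: Formula: n = 100 * (1 - BD / PD)
Step 2: n = 100 * (1 - 1.4 / 2.65)
Step 3: n = 100 * (1 - 0.5283)
Step 4: n = 47.2%

47.2


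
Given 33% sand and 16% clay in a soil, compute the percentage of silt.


Step 1: sand + silt + clay = 100%
Step 2: silt = 100 - sand - clay
Step 3: silt = 100 - 33 - 16
Step 4: silt = 51%

51


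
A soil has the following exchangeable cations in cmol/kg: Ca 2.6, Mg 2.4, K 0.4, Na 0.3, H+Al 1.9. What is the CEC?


Step 1: CEC = Ca + Mg + K + Na + (H+Al)
Step 2: CEC = 2.6 + 2.4 + 0.4 + 0.3 + 1.9
Step 3: CEC = 7.6 cmol/kg

7.6


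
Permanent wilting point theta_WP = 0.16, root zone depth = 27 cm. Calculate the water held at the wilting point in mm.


Step 1: Water (mm) = theta_WP * depth * 10
Step 2: Water = 0.16 * 27 * 10
Step 3: Water = 43.2 mm

43.2


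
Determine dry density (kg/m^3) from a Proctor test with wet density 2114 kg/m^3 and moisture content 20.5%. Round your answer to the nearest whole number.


Step 1: Dry density = wet density / (1 + w/100)
Step 2: Dry density = 2114 / (1 + 20.5/100)
Step 3: Dry density = 2114 / 1.205
Step 4: Dry density = 1754 kg/m^3

1754


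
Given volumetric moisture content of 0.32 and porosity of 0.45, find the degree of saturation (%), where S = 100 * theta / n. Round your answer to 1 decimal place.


Step 1: S = 100 * theta_v / n
Step 2: S = 100 * 0.32 / 0.45
Step 3: S = 71.1%

71.1


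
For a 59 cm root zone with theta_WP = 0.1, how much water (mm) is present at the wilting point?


Step 1: Water (mm) = theta_WP * depth * 10
Step 2: Water = 0.1 * 59 * 10
Step 3: Water = 59.0 mm

59.0


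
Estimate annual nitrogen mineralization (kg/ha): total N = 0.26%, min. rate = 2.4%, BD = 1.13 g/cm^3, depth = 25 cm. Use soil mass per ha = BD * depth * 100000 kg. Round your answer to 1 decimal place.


Step 1: Soil mass per ha = BD * depth * 100000 = 1.13 * 25 * 100000 = 2825000 kg
Step 2: Total N pool = soil mass * N%/100 = 2825000 * 0.26/100 = 7345.0 kg/ha
Step 3: N mineralized = N pool * rate%/100 = 7345.0 * 2.4/100 = 176.3 kg/ha/yr

176.3


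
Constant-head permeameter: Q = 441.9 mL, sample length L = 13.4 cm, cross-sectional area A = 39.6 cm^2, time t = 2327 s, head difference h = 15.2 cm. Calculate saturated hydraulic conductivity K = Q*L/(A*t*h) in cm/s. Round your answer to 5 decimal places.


Step 1: K = Q * L / (A * t * h)
Step 2: Numerator = 441.9 * 13.4 = 5921.46
Step 3: Denominator = 39.6 * 2327 * 15.2 = 1400667.84
Step 4: K = 5921.46 / 1400667.84 = 0.00423 cm/s

0.00423


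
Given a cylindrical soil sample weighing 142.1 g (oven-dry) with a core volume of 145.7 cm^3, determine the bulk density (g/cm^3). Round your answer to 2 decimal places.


Step 1: Identify the formula: BD = dry mass / volume
Step 2: Substitute values: BD = 142.1 / 145.7
Step 3: BD = 0.98 g/cm^3

0.98


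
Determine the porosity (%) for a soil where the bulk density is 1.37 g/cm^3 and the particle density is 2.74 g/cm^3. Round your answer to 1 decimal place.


Step 1: Formula: n = 100 * (1 - BD / PD)
Step 2: n = 100 * (1 - 1.37 / 2.74)
Step 3: n = 100 * (1 - 0.5)
Step 4: n = 50.0%

50.0


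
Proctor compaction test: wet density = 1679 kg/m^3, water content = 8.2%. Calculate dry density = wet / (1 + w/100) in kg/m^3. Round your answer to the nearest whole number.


Step 1: Dry density = wet density / (1 + w/100)
Step 2: Dry density = 1679 / (1 + 8.2/100)
Step 3: Dry density = 1679 / 1.082
Step 4: Dry density = 1552 kg/m^3

1552


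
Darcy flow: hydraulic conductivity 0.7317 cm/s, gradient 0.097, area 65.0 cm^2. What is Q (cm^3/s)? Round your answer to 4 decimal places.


Step 1: Apply Darcy's law: Q = K * i * A
Step 2: Q = 0.7317 * 0.097 * 65.0
Step 3: Q = 4.6134 cm^3/s

4.6134


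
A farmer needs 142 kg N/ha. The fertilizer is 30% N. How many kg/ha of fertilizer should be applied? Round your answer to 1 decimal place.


Step 1: Fertilizer rate = target N / (N content / 100)
Step 2: Rate = 142 / (30 / 100)
Step 3: Rate = 142 / 0.3
Step 4: Rate = 473.3 kg/ha

473.3


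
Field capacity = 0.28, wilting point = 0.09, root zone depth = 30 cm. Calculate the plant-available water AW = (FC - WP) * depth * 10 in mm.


Step 1: Available water = (FC - WP) * depth * 10
Step 2: AW = (0.28 - 0.09) * 30 * 10
Step 3: AW = 0.19 * 30 * 10
Step 4: AW = 57.0 mm

57.0


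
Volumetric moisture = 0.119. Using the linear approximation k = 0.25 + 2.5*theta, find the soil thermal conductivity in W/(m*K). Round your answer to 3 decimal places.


Step 1: k = 0.25 + 2.5 * theta
Step 2: k = 0.25 + 2.5 * 0.119
Step 3: k = 0.25 + 0.298
Step 4: k = 0.548 W/(m*K)

0.548


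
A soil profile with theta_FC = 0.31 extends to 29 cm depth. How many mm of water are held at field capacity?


Step 1: Water (mm) = theta_FC * depth (cm) * 10
Step 2: Water = 0.31 * 29 * 10
Step 3: Water = 89.9 mm

89.9


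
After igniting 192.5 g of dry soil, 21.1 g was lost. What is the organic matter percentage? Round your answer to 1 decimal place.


Step 1: OM% = 100 * LOI / sample mass
Step 2: OM = 100 * 21.1 / 192.5
Step 3: OM = 11.0%

11.0


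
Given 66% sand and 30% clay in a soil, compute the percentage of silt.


Step 1: sand + silt + clay = 100%
Step 2: silt = 100 - sand - clay
Step 3: silt = 100 - 66 - 30
Step 4: silt = 4%

4


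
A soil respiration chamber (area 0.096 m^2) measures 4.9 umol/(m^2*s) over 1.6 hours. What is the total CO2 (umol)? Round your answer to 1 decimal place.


Step 1: Convert time to seconds: 1.6 hr * 3600 = 5760.0 s
Step 2: Total = flux * area * time_s
Step 3: Total = 4.9 * 0.096 * 5760.0
Step 4: Total = 2709.5 umol

2709.5


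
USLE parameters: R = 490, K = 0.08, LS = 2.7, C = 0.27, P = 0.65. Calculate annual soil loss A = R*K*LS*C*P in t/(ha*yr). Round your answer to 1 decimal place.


Step 1: A = R * K * LS * C * P
Step 2: R * K = 490 * 0.08 = 39.2
Step 3: (R*K) * LS = 39.2 * 2.7 = 105.84
Step 4: * C * P = 105.84 * 0.27 * 0.65 = 18.6
Step 5: A = 18.6 t/(ha*yr)

18.6


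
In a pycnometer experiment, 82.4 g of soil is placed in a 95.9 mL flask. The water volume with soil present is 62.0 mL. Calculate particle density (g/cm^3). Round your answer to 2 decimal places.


Step 1: Volume of solids = flask volume - water volume with soil
Step 2: V_solids = 95.9 - 62.0 = 33.9 mL
Step 3: Particle density = mass / V_solids = 82.4 / 33.9 = 2.43 g/cm^3

2.43


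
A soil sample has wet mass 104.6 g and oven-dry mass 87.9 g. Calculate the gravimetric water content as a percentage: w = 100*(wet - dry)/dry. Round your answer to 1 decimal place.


Step 1: Water mass = wet - dry = 104.6 - 87.9 = 16.7 g
Step 2: w = 100 * water mass / dry mass
Step 3: w = 100 * 16.7 / 87.9 = 19.0%

19.0


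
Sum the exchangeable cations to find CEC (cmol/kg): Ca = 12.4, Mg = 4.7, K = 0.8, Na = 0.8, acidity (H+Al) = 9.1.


Step 1: CEC = Ca + Mg + K + Na + (H+Al)
Step 2: CEC = 12.4 + 4.7 + 0.8 + 0.8 + 9.1
Step 3: CEC = 27.8 cmol/kg

27.8


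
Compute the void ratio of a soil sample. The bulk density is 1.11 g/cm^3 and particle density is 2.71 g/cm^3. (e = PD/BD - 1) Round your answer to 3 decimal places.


Step 1: e = PD / BD - 1
Step 2: e = 2.71 / 1.11 - 1
Step 3: e = 2.44144 - 1
Step 4: e = 1.441

1.441


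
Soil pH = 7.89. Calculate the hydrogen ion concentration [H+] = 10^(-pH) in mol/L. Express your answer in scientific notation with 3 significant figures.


Step 1: [H+] = 10^(-pH)
Step 2: [H+] = 10^(-7.89)
Step 3: [H+] = 1.29e-08 mol/L

1.29e-08


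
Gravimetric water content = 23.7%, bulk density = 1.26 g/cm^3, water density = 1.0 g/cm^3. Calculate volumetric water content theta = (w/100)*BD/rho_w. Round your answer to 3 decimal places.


Step 1: theta = (w / 100) * BD / rho_w
Step 2: theta = (23.7 / 100) * 1.26 / 1.0
Step 3: theta = 0.237 * 1.26
Step 4: theta = 0.299

0.299


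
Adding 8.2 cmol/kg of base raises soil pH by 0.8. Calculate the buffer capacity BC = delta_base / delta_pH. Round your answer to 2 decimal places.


Step 1: BC = change in base / change in pH
Step 2: BC = 8.2 / 0.8
Step 3: BC = 10.25 cmol/(kg*pH unit)

10.25


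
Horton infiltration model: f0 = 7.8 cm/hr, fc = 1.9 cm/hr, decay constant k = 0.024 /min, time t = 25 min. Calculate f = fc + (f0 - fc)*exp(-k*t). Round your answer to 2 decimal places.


Step 1: f = fc + (f0 - fc) * exp(-k * t)
Step 2: exp(-0.024 * 25) = 0.548812
Step 3: f = 1.9 + (7.8 - 1.9) * 0.548812
Step 4: f = 1.9 + 5.9 * 0.548812
Step 5: f = 5.14 cm/hr

5.14


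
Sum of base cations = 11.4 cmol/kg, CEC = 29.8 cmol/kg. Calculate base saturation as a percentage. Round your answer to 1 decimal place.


Step 1: BS = 100 * (sum of bases) / CEC
Step 2: BS = 100 * 11.4 / 29.8
Step 3: BS = 38.3%

38.3


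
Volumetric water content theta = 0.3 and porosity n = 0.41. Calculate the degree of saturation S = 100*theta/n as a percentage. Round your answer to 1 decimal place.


Step 1: S = 100 * theta_v / n
Step 2: S = 100 * 0.3 / 0.41
Step 3: S = 73.2%

73.2


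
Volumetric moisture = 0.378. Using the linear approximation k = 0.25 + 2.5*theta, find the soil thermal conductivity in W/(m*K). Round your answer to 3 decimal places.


Step 1: k = 0.25 + 2.5 * theta
Step 2: k = 0.25 + 2.5 * 0.378
Step 3: k = 0.25 + 0.945
Step 4: k = 1.195 W/(m*K)

1.195


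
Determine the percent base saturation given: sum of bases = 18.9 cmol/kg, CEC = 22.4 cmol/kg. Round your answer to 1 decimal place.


Step 1: BS = 100 * (sum of bases) / CEC
Step 2: BS = 100 * 18.9 / 22.4
Step 3: BS = 84.4%

84.4


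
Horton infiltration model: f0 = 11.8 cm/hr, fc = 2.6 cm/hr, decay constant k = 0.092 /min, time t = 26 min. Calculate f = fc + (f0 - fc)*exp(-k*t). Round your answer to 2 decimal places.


Step 1: f = fc + (f0 - fc) * exp(-k * t)
Step 2: exp(-0.092 * 26) = 0.091447
Step 3: f = 2.6 + (11.8 - 2.6) * 0.091447
Step 4: f = 2.6 + 9.2 * 0.091447
Step 5: f = 3.44 cm/hr

3.44


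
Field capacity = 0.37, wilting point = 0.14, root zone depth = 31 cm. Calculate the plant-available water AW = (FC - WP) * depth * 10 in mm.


Step 1: Available water = (FC - WP) * depth * 10
Step 2: AW = (0.37 - 0.14) * 31 * 10
Step 3: AW = 0.23 * 31 * 10
Step 4: AW = 71.3 mm

71.3


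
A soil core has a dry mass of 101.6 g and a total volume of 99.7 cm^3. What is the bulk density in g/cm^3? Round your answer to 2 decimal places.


Step 1: Identify the formula: BD = dry mass / volume
Step 2: Substitute values: BD = 101.6 / 99.7
Step 3: BD = 1.02 g/cm^3

1.02


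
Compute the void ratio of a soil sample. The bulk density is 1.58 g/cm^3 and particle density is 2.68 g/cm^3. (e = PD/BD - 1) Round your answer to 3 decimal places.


Step 1: e = PD / BD - 1
Step 2: e = 2.68 / 1.58 - 1
Step 3: e = 1.6962 - 1
Step 4: e = 0.696

0.696


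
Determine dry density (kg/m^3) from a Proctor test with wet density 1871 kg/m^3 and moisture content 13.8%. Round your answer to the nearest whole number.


Step 1: Dry density = wet density / (1 + w/100)
Step 2: Dry density = 1871 / (1 + 13.8/100)
Step 3: Dry density = 1871 / 1.138
Step 4: Dry density = 1644 kg/m^3

1644
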